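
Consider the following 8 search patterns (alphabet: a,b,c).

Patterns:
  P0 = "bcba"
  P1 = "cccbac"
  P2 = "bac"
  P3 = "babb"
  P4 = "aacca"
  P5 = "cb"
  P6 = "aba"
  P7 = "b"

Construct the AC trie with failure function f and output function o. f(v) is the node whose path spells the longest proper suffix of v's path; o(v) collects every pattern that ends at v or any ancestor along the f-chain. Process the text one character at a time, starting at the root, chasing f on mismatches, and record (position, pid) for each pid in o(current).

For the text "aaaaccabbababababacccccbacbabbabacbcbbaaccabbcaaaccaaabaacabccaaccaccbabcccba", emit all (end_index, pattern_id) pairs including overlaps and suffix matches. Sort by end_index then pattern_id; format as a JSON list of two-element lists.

Build:
Trie nodes:
  n0 'ε': a→15 b→1 c→5
  n1 'b': a→11 c→2  ←P7
  n2 'bc': b→3
  n3 'bcb': a→4
  n4 'bcba': ·  ←P0
  n5 'c': b→20 c→6
  n6 'cc': c→7
  n7 'ccc': b→8
  n8 'cccb': a→9
  n9 'cccba': c→10
  n10 'cccbac': ·  ←P1
  n11 'ba': b→13 c→12
  n12 'bac': ·  ←P2
  n13 'bab': b→14
  n14 'babb': ·  ←P3
  n15 'a': a→16 b→21
  n16 'aa': c→17
  n17 'aac': c→18
  n18 'aacc': a→19
  n19 'aacca': ·  ←P4
  n20 'cb': ·  ←P5
  n21 'ab': a→22
  n22 'aba': ·  ←P6

Failure links (BFS by depth):
  fail(1) 'b': from fail(0)=0 chase 'b': 0 ⇒ 0;  out={7}∪out(0)={7}
  fail(5) 'c': from fail(0)=0 chase 'c': 0 ⇒ 0;  out=∅∪out(0)=∅
  fail(15) 'a': from fail(0)=0 chase 'a': 0 ⇒ 0;  out=∅∪out(0)=∅
  fail(2) 'bc': from fail(1)=0 chase 'c': 0 ⇒ 5;  out=∅∪out(5)=∅
  fail(6) 'cc': from fail(5)=0 chase 'c': 0 ⇒ 5;  out=∅∪out(5)=∅
  fail(11) 'ba': from fail(1)=0 chase 'a': 0 ⇒ 15;  out=∅∪out(15)=∅
  fail(16) 'aa': from fail(15)=0 chase 'a': 0 ⇒ 15;  out=∅∪out(15)=∅
  fail(20) 'cb': from fail(5)=0 chase 'b': 0 ⇒ 1;  out={5}∪out(1)={5,7}
  fail(21) 'ab': from fail(15)=0 chase 'b': 0 ⇒ 1;  out=∅∪out(1)={7}
  fail(3) 'bcb': from fail(2)=5 chase 'b': 5 ⇒ 20;  out=∅∪out(20)={5,7}
  fail(7) 'ccc': from fail(6)=5 chase 'c': 5 ⇒ 6;  out=∅∪out(6)=∅
  fail(12) 'bac': from fail(11)=15 chase 'c': 15→0 ⇒ 5;  out={2}∪out(5)={2}
  fail(13) 'bab': from fail(11)=15 chase 'b': 15 ⇒ 21;  out=∅∪out(21)={7}
  fail(17) 'aac': from fail(16)=15 chase 'c': 15→0 ⇒ 5;  out=∅∪out(5)=∅
  fail(22) 'aba': from fail(21)=1 chase 'a': 1 ⇒ 11;  out={6}∪out(11)={6}
  fail(4) 'bcba': from fail(3)=20 chase 'a': 20→1 ⇒ 11;  out={0}∪out(11)={0}
  fail(8) 'cccb': from fail(7)=6 chase 'b': 6→5 ⇒ 20;  out=∅∪out(20)={5,7}
  fail(14) 'babb': from fail(13)=21 chase 'b': 21→1→0 ⇒ 1;  out={3}∪out(1)={3,7}
  fail(18) 'aacc': from fail(17)=5 chase 'c': 5 ⇒ 6;  out=∅∪out(6)=∅
  fail(9) 'cccba': from fail(8)=20 chase 'a': 20→1 ⇒ 11;  out=∅∪out(11)=∅
  fail(19) 'aacca': from fail(18)=6 chase 'a': 6→5→0 ⇒ 15;  out={4}∪out(15)={4}
  fail(10) 'cccbac': from fail(9)=11 chase 'c': 11 ⇒ 12;  out={1}∪out(12)={1,2}

Scan:
pos 0 'a': at 15
pos 1 'a': at 16
pos 2 'a': at 16 (via fail)
pos 3 'a': at 16 (via fail)
pos 4 'c': at 17
pos 5 'c': at 18
pos 6 'a': at 19  emit P4@[2:6]
pos 7 'b': at 21 (via fail)  emit P7@[7:7]
pos 8 'b': at 1 (via fail)  emit P7@[8:8]
pos 9 'a': at 11
pos 10 'b': at 13  emit P7@[10:10]
pos 11 'a': at 22 (via fail)  emit P6@[9:11]
pos 12 'b': at 13 (via fail)  emit P7@[12:12]
pos 13 'a': at 22 (via fail)  emit P6@[11:13]
pos 14 'b': at 13 (via fail)  emit P7@[14:14]
pos 15 'a': at 22 (via fail)  emit P6@[13:15]
pos 16 'b': at 13 (via fail)  emit P7@[16:16]
pos 17 'a': at 22 (via fail)  emit P6@[15:17]
pos 18 'c': at 12 (via fail)  emit P2@[16:18]
pos 19 'c': at 6 (via fail)
pos 20 'c': at 7
pos 21 'c': at 7 (via fail)
pos 22 'c': at 7 (via fail)
pos 23 'b': at 8  emit P5@[22:23],P7@[23:23]
pos 24 'a': at 9
pos 25 'c': at 10  emit P1@[20:25],P2@[23:25]
pos 26 'b': at 20 (via fail)  emit P5@[25:26],P7@[26:26]
pos 27 'a': at 11 (via fail)
pos 28 'b': at 13  emit P7@[28:28]
pos 29 'b': at 14  emit P3@[26:29],P7@[29:29]
pos 30 'a': at 11 (via fail)
pos 31 'b': at 13  emit P7@[31:31]
pos 32 'a': at 22 (via fail)  emit P6@[30:32]
pos 33 'c': at 12 (via fail)  emit P2@[31:33]
pos 34 'b': at 20 (via fail)  emit P5@[33:34],P7@[34:34]
pos 35 'c': at 2 (via fail)
pos 36 'b': at 3  emit P5@[35:36],P7@[36:36]
pos 37 'b': at 1 (via fail)  emit P7@[37:37]
pos 38 'a': at 11
pos 39 'a': at 16 (via fail)
pos 40 'c': at 17
pos 41 'c': at 18
pos 42 'a': at 19  emit P4@[38:42]
pos 43 'b': at 21 (via fail)  emit P7@[43:43]
pos 44 'b': at 1 (via fail)  emit P7@[44:44]
pos 45 'c': at 2
pos 46 'a': at 15 (via fail)
pos 47 'a': at 16
pos 48 'a': at 16 (via fail)
pos 49 'c': at 17
pos 50 'c': at 18
pos 51 'a': at 19  emit P4@[47:51]
pos 52 'a': at 16 (via fail)
pos 53 'a': at 16 (via fail)
pos 54 'b': at 21 (via fail)  emit P7@[54:54]
pos 55 'a': at 22  emit P6@[53:55]
pos 56 'a': at 16 (via fail)
pos 57 'c': at 17
pos 58 'a': at 15 (via fail)
pos 59 'b': at 21  emit P7@[59:59]
pos 60 'c': at 2 (via fail)
pos 61 'c': at 6 (via fail)
pos 62 'a': at 15 (via fail)
pos 63 'a': at 16
pos 64 'c': at 17
pos 65 'c': at 18
pos 66 'a': at 19  emit P4@[62:66]
pos 67 'c': at 5 (via fail)
pos 68 'c': at 6
pos 69 'b': at 20 (via fail)  emit P5@[68:69],P7@[69:69]
pos 70 'a': at 11 (via fail)
pos 71 'b': at 13  emit P7@[71:71]
pos 72 'c': at 2 (via fail)
pos 73 'c': at 6 (via fail)
pos 74 'c': at 7
pos 75 'b': at 8  emit P5@[74:75],P7@[75:75]
pos 76 'a': at 9

Matches: [[6,4],[7,7],[8,7],[10,7],[11,6],[12,7],[13,6],[14,7],[15,6],[16,7],[17,6],[18,2],[23,5],[23,7],[25,1],[25,2],[26,5],[26,7],[28,7],[29,3],[29,7],[31,7],[32,6],[33,2],[34,5],[34,7],[36,5],[36,7],[37,7],[42,4],[43,7],[44,7],[51,4],[54,7],[55,6],[59,7],[66,4],[69,5],[69,7],[71,7],[75,5],[75,7]]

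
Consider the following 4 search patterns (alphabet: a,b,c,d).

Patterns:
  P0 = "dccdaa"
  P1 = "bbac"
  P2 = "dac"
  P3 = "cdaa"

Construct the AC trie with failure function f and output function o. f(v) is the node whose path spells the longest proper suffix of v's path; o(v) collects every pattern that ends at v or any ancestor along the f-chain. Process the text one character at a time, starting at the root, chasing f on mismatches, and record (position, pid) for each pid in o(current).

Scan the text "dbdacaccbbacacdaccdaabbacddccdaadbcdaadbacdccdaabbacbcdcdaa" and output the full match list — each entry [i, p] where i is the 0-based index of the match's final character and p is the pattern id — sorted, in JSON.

Construct AC machine:
Trie (insert patterns):
  0='ε' goto b→7 c→13 d→1
  1='d' goto a→11 c→2
  2='dc' goto c→3
  3='dcc' goto d→4
  4='dccd' goto a→5
  5='dccda' goto a→6
  6='dccdaa' goto ·  ←P0
  7='b' goto b→8
  8='bb' goto a→9
  9='bba' goto c→10
  10='bbac' goto ·  ←P1
  11='da' goto c→12
  12='dac' goto ·  ←P2
  13='c' goto d→14
  14='cd' goto a→15
  15='cda' goto a→16
  16='cdaa' goto ·  ←P3

Failure links (BFS by depth):
  fail(1) 'd': from fail(0)=0 chase 'd': 0 ⇒ 0;  out=∅∪out(0)=∅
  fail(7) 'b': from fail(0)=0 chase 'b': 0 ⇒ 0;  out=∅∪out(0)=∅
  fail(13) 'c': from fail(0)=0 chase 'c': 0 ⇒ 0;  out=∅∪out(0)=∅
  fail(2) 'dc': from fail(1)=0 chase 'c': 0 ⇒ 13;  out=∅∪out(13)=∅
  fail(8) 'bb': from fail(7)=0 chase 'b': 0 ⇒ 7;  out=∅∪out(7)=∅
  fail(11) 'da': from fail(1)=0 chase 'a': 0 ⇒ 0;  out=∅∪out(0)=∅
  fail(14) 'cd': from fail(13)=0 chase 'd': 0 ⇒ 1;  out=∅∪out(1)=∅
  fail(3) 'dcc': from fail(2)=13 chase 'c': 13→0 ⇒ 13;  out=∅∪out(13)=∅
  fail(9) 'bba': from fail(8)=7 chase 'a': 7→0 ⇒ 0;  out=∅∪out(0)=∅
  fail(12) 'dac': from fail(11)=0 chase 'c': 0 ⇒ 13;  out={2}∪out(13)={2}
  fail(15) 'cda': from fail(14)=1 chase 'a': 1 ⇒ 11;  out=∅∪out(11)=∅
  fail(4) 'dccd': from fail(3)=13 chase 'd': 13 ⇒ 14;  out=∅∪out(14)=∅
  fail(10) 'bbac': from fail(9)=0 chase 'c': 0 ⇒ 13;  out={1}∪out(13)={1}
  fail(16) 'cdaa': from fail(15)=11 chase 'a': 11→0 ⇒ 0;  out={3}∪out(0)={3}
  fail(5) 'dccda': from fail(4)=14 chase 'a': 14 ⇒ 15;  out=∅∪out(15)=∅
  fail(6) 'dccdaa': from fail(5)=15 chase 'a': 15 ⇒ 16;  out={0}∪out(16)={0,3}

Text stream:
[0] read 'd'  n0⇒n1
[1] read 'b'  n1⇒n7 (fail-walked)
[2] read 'd'  n7⇒n1 (fail-walked)
[3] read 'a'  n1⇒n11
[4] read 'c'  n11⇒n12  ** P2@[2:4]
[5] read 'a'  n12⇒n0 (fail-walked)
[6] read 'c'  n0⇒n13
[7] read 'c'  n13⇒n13 (fail-walked)
[8] read 'b'  n13⇒n7 (fail-walked)
[9] read 'b'  n7⇒n8
[10] read 'a'  n8⇒n9
[11] read 'c'  n9⇒n10  ** P1@[8:11]
[12] read 'a'  n10⇒n0 (fail-walked)
[13] read 'c'  n0⇒n13
[14] read 'd'  n13⇒n14
[15] read 'a'  n14⇒n15
[16] read 'c'  n15⇒n12 (fail-walked)  ** P2@[14:16]
[17] read 'c'  n12⇒n13 (fail-walked)
[18] read 'd'  n13⇒n14
[19] read 'a'  n14⇒n15
[20] read 'a'  n15⇒n16  ** P3@[17:20]
[21] read 'b'  n16⇒n7 (fail-walked)
[22] read 'b'  n7⇒n8
[23] read 'a'  n8⇒n9
[24] read 'c'  n9⇒n10  ** P1@[21:24]
[25] read 'd'  n10⇒n14 (fail-walked)
[26] read 'd'  n14⇒n1 (fail-walked)
[27] read 'c'  n1⇒n2
[28] read 'c'  n2⇒n3
[29] read 'd'  n3⇒n4
[30] read 'a'  n4⇒n5
[31] read 'a'  n5⇒n6  ** P0@[26:31],P3@[28:31]
[32] read 'd'  n6⇒n1 (fail-walked)
[33] read 'b'  n1⇒n7 (fail-walked)
[34] read 'c'  n7⇒n13 (fail-walked)
[35] read 'd'  n13⇒n14
[36] read 'a'  n14⇒n15
[37] read 'a'  n15⇒n16  ** P3@[34:37]
[38] read 'd'  n16⇒n1 (fail-walked)
[39] read 'b'  n1⇒n7 (fail-walked)
[40] read 'a'  n7⇒n0 (fail-walked)
[41] read 'c'  n0⇒n13
[42] read 'd'  n13⇒n14
[43] read 'c'  n14⇒n2 (fail-walked)
[44] read 'c'  n2⇒n3
[45] read 'd'  n3⇒n4
[46] read 'a'  n4⇒n5
[47] read 'a'  n5⇒n6  ** P0@[42:47],P3@[44:47]
[48] read 'b'  n6⇒n7 (fail-walked)
[49] read 'b'  n7⇒n8
[50] read 'a'  n8⇒n9
[51] read 'c'  n9⇒n10  ** P1@[48:51]
[52] read 'b'  n10⇒n7 (fail-walked)
[53] read 'c'  n7⇒n13 (fail-walked)
[54] read 'd'  n13⇒n14
[55] read 'c'  n14⇒n2 (fail-walked)
[56] read 'd'  n2⇒n14 (fail-walked)
[57] read 'a'  n14⇒n15
[58] read 'a'  n15⇒n16  ** P3@[55:58]

Result: [[4,2],[11,1],[16,2],[20,3],[24,1],[31,0],[31,3],[37,3],[47,0],[47,3],[51,1],[58,3]]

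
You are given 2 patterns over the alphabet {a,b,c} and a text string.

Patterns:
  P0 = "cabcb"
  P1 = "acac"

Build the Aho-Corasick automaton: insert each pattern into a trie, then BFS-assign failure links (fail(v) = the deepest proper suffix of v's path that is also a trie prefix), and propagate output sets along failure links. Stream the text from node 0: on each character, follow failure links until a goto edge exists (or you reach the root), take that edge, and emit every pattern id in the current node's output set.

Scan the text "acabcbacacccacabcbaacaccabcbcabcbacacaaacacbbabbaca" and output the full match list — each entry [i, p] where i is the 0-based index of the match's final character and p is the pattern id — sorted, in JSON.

Build:
Trie (insert patterns):
  n0 'ε': a→6 c→1
  n1 'c': a→2
  n2 'ca': b→3
  n3 'cab': c→4
  n4 'cabc': b→5
  n5 'cabcb': ·  [P0 ends]
  n6 'a': c→7
  n7 'ac': a→8
  n8 'aca': c→9
  n9 'acac': ·  [P1 ends]

Failure links (BFS by depth):
  n1('c'): parent n0 fail=0; on 'c' 0 → fail=0;  out ∅∪∅=∅
  n6('a'): parent n0 fail=0; on 'a' 0 → fail=0;  out ∅∪∅=∅
  n2('ca'): parent n1 fail=0; on 'a' 0 → fail=6;  out ∅∪∅=∅
  n7('ac'): parent n6 fail=0; on 'c' 0 → fail=1;  out ∅∪∅=∅
  n3('cab'): parent n2 fail=6; on 'b' 6→0 → fail=0;  out ∅∪∅=∅
  n8('aca'): parent n7 fail=1; on 'a' 1 → fail=2;  out ∅∪∅=∅
  n4('cabc'): parent n3 fail=0; on 'c' 0 → fail=1;  out ∅∪∅=∅
  n9('acac'): parent n8 fail=2; on 'c' 2→6 → fail=7;  out {1}∪∅={1}
  n5('cabcb'): parent n4 fail=1; on 'b' 1→0 → fail=0;  out {0}∪∅={0}

Text stream:
[0] read 'a'  n0⇒n6
[1] read 'c'  n6⇒n7
[2] read 'a'  n7⇒n8
[3] read 'b'  n8⇒n3 (via fail)
[4] read 'c'  n3⇒n4
[5] read 'b'  n4⇒n5  ** P0@[1:5]
[6] read 'a'  n5⇒n6 (via fail)
[7] read 'c'  n6⇒n7
[8] read 'a'  n7⇒n8
[9] read 'c'  n8⇒n9  ** P1@[6:9]
[10] read 'c'  n9⇒n1 (via fail)
[11] read 'c'  n1⇒n1 (via fail)
[12] read 'a'  n1⇒n2
[13] read 'c'  n2⇒n7 (via fail)
[14] read 'a'  n7⇒n8
[15] read 'b'  n8⇒n3 (via fail)
[16] read 'c'  n3⇒n4
[17] read 'b'  n4⇒n5  ** P0@[13:17]
[18] read 'a'  n5⇒n6 (via fail)
[19] read 'a'  n6⇒n6 (via fail)
[20] read 'c'  n6⇒n7
[21] read 'a'  n7⇒n8
[22] read 'c'  n8⇒n9  ** P1@[19:22]
[23] read 'c'  n9⇒n1 (via fail)
[24] read 'a'  n1⇒n2
[25] read 'b'  n2⇒n3
[26] read 'c'  n3⇒n4
[27] read 'b'  n4⇒n5  ** P0@[23:27]
[28] read 'c'  n5⇒n1 (via fail)
[29] read 'a'  n1⇒n2
[30] read 'b'  n2⇒n3
[31] read 'c'  n3⇒n4
[32] read 'b'  n4⇒n5  ** P0@[28:32]
[33] read 'a'  n5⇒n6 (via fail)
[34] read 'c'  n6⇒n7
[35] read 'a'  n7⇒n8
[36] read 'c'  n8⇒n9  ** P1@[33:36]
[37] read 'a'  n9⇒n8 (via fail)
[38] read 'a'  n8⇒n6 (via fail)
[39] read 'a'  n6⇒n6 (via fail)
[40] read 'c'  n6⇒n7
[41] read 'a'  n7⇒n8
[42] read 'c'  n8⇒n9  ** P1@[39:42]
[43] read 'b'  n9⇒n0 (via fail)
[44] read 'b'  n0⇒n0
[45] read 'a'  n0⇒n6
[46] read 'b'  n6⇒n0 (via fail)
[47] read 'b'  n0⇒n0
[48] read 'a'  n0⇒n6
[49] read 'c'  n6⇒n7
[50] read 'a'  n7⇒n8

Matches: [[5,0],[9,1],[17,0],[22,1],[27,0],[32,0],[36,1],[42,1]]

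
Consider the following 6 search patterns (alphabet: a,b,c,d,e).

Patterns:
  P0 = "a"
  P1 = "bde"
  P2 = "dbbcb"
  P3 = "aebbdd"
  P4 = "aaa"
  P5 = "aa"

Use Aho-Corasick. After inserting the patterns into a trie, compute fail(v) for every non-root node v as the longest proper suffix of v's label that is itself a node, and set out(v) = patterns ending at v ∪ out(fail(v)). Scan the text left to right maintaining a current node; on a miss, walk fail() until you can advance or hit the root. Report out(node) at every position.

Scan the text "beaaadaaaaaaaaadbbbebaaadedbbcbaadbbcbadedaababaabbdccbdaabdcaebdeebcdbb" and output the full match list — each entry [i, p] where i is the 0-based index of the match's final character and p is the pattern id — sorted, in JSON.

Build:
Trie (insert patterns):
  0='ε' goto a→1 b→2 d→5
  1='a' goto a→15 e→10  [P0 ends]
  2='b' goto d→3
  3='bd' goto e→4
  4='bde' goto ·  [P1 ends]
  5='d' goto b→6
  6='db' goto b→7
  7='dbb' goto c→8
  8='dbbc' goto b→9
  9='dbbcb' goto ·  [P2 ends]
  10='ae' goto b→11
  11='aeb' goto b→12
  12='aebb' goto d→13
  13='aebbd' goto d→14
  14='aebbdd' goto ·  [P3 ends]
  15='aa' goto a→16  [P5 ends]
  16='aaa' goto ·  [P4 ends]

Failure links (BFS by depth):
  n1('a'): parent n0 fail=0; on 'a' 0 → fail=0;  out {0}∪∅={0}
  n2('b'): parent n0 fail=0; on 'b' 0 → fail=0;  out ∅∪∅=∅
  n5('d'): parent n0 fail=0; on 'd' 0 → fail=0;  out ∅∪∅=∅
  n3('bd'): parent n2 fail=0; on 'd' 0 → fail=5;  out ∅∪∅=∅
  n6('db'): parent n5 fail=0; on 'b' 0 → fail=2;  out ∅∪∅=∅
  n10('ae'): parent n1 fail=0; on 'e' 0 → fail=0;  out ∅∪∅=∅
  n15('aa'): parent n1 fail=0; on 'a' 0 → fail=1;  out {5}∪{0}={0,5}
  n4('bde'): parent n3 fail=5; on 'e' 5→0 → fail=0;  out {1}∪∅={1}
  n7('dbb'): parent n6 fail=2; on 'b' 2→0 → fail=2;  out ∅∪∅=∅
  n11('aeb'): parent n10 fail=0; on 'b' 0 → fail=2;  out ∅∪∅=∅
  n16('aaa'): parent n15 fail=1; on 'a' 1 → fail=15;  out {4}∪{0,5}={0,4,5}
  n8('dbbc'): parent n7 fail=2; on 'c' 2→0 → fail=0;  out ∅∪∅=∅
  n12('aebb'): parent n11 fail=2; on 'b' 2→0 → fail=2;  out ∅∪∅=∅
  n9('dbbcb'): parent n8 fail=0; on 'b' 0 → fail=2;  out {2}∪∅={2}
  n13('aebbd'): parent n12 fail=2; on 'd' 2 → fail=3;  out ∅∪∅=∅
  n14('aebbdd'): parent n13 fail=3; on 'd' 3→5→0 → fail=5;  out {3}∪∅={3}

Text stream:
pos 0 'b': at 2
pos 1 'e': at 0 ·f
pos 2 'a': at 1  ** P0@[2:2]
pos 3 'a': at 15  ** P0@[3:3],P5@[2:3]
pos 4 'a': at 16  ** P0@[4:4],P4@[2:4],P5@[3:4]
pos 5 'd': at 5 ·f
pos 6 'a': at 1 ·f  ** P0@[6:6]
pos 7 'a': at 15  ** P0@[7:7],P5@[6:7]
pos 8 'a': at 16  ** P0@[8:8],P4@[6:8],P5@[7:8]
pos 9 'a': at 16 ·f  ** P0@[9:9],P4@[7:9],P5@[8:9]
pos 10 'a': at 16 ·f  ** P0@[10:10],P4@[8:10],P5@[9:10]
pos 11 'a': at 16 ·f  ** P0@[11:11],P4@[9:11],P5@[10:11]
pos 12 'a': at 16 ·f  ** P0@[12:12],P4@[10:12],P5@[11:12]
pos 13 'a': at 16 ·f  ** P0@[13:13],P4@[11:13],P5@[12:13]
pos 14 'a': at 16 ·f  ** P0@[14:14],P4@[12:14],P5@[13:14]
pos 15 'd': at 5 ·f
pos 16 'b': at 6
pos 17 'b': at 7
pos 18 'b': at 2 ·f
pos 19 'e': at 0 ·f
pos 20 'b': at 2
pos 21 'a': at 1 ·f  ** P0@[21:21]
pos 22 'a': at 15  ** P0@[22:22],P5@[21:22]
pos 23 'a': at 16  ** P0@[23:23],P4@[21:23],P5@[22:23]
pos 24 'd': at 5 ·f
pos 25 'e': at 0 ·f
pos 26 'd': at 5
pos 27 'b': at 6
pos 28 'b': at 7
pos 29 'c': at 8
pos 30 'b': at 9  ** P2@[26:30]
pos 31 'a': at 1 ·f  ** P0@[31:31]
pos 32 'a': at 15  ** P0@[32:32],P5@[31:32]
pos 33 'd': at 5 ·f
pos 34 'b': at 6
pos 35 'b': at 7
pos 36 'c': at 8
pos 37 'b': at 9  ** P2@[33:37]
pos 38 'a': at 1 ·f  ** P0@[38:38]
pos 39 'd': at 5 ·f
pos 40 'e': at 0 ·f
pos 41 'd': at 5
pos 42 'a': at 1 ·f  ** P0@[42:42]
pos 43 'a': at 15  ** P0@[43:43],P5@[42:43]
pos 44 'b': at 2 ·f
pos 45 'a': at 1 ·f  ** P0@[45:45]
pos 46 'b': at 2 ·f
pos 47 'a': at 1 ·f  ** P0@[47:47]
pos 48 'a': at 15  ** P0@[48:48],P5@[47:48]
pos 49 'b': at 2 ·f
pos 50 'b': at 2 ·f
pos 51 'd': at 3
pos 52 'c': at 0 ·f
pos 53 'c': at 0
pos 54 'b': at 2
pos 55 'd': at 3
pos 56 'a': at 1 ·f  ** P0@[56:56]
pos 57 'a': at 15  ** P0@[57:57],P5@[56:57]
pos 58 'b': at 2 ·f
pos 59 'd': at 3
pos 60 'c': at 0 ·f
pos 61 'a': at 1  ** P0@[61:61]
pos 62 'e': at 10
pos 63 'b': at 11
pos 64 'd': at 3 ·f
pos 65 'e': at 4  ** P1@[63:65]
pos 66 'e': at 0 ·f
pos 67 'b': at 2
pos 68 'c': at 0 ·f
pos 69 'd': at 5
pos 70 'b': at 6
pos 71 'b': at 7

Matches: [[2,0],[3,0],[3,5],[4,0],[4,4],[4,5],[6,0],[7,0],[7,5],[8,0],[8,4],[8,5],[9,0],[9,4],[9,5],[10,0],[10,4],[10,5],[11,0],[11,4],[11,5],[12,0],[12,4],[12,5],[13,0],[13,4],[13,5],[14,0],[14,4],[14,5],[21,0],[22,0],[22,5],[23,0],[23,4],[23,5],[30,2],[31,0],[32,0],[32,5],[37,2],[38,0],[42,0],[43,0],[43,5],[45,0],[47,0],[48,0],[48,5],[56,0],[57,0],[57,5],[61,0],[65,1]]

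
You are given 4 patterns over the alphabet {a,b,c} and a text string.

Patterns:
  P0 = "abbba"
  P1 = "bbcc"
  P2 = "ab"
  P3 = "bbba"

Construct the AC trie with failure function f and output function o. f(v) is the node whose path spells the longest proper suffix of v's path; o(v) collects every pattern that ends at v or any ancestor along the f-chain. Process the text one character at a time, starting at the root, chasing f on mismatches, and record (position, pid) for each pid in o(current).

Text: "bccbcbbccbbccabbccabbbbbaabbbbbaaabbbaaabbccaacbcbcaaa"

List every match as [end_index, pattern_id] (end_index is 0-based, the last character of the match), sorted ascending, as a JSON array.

Construct AC machine:
Trie nodes:
  0='ε' goto a→1 b→6
  1='a' goto b→2
  2='ab' goto b→3  ←P2
  3='abb' goto b→4
  4='abbb' goto a→5
  5='abbba' goto ·  ←P0
  6='b' goto b→7
  7='bb' goto b→10 c→8
  8='bbc' goto c→9
  9='bbcc' goto ·  ←P1
  10='bbb' goto a→11
  11='bbba' goto ·  ←P3

BFS fail/out derivation:
  fail(1) 'a': from fail(0)=0 chase 'a': 0 ⇒ 0;  out=∅∪out(0)=∅
  fail(6) 'b': from fail(0)=0 chase 'b': 0 ⇒ 0;  out=∅∪out(0)=∅
  fail(2) 'ab': from fail(1)=0 chase 'b': 0 ⇒ 6;  out={2}∪out(6)={2}
  fail(7) 'bb': from fail(6)=0 chase 'b': 0 ⇒ 6;  out=∅∪out(6)=∅
  fail(3) 'abb': from fail(2)=6 chase 'b': 6 ⇒ 7;  out=∅∪out(7)=∅
  fail(8) 'bbc': from fail(7)=6 chase 'c': 6→0 ⇒ 0;  out=∅∪out(0)=∅
  fail(10) 'bbb': from fail(7)=6 chase 'b': 6 ⇒ 7;  out=∅∪out(7)=∅
  fail(4) 'abbb': from fail(3)=7 chase 'b': 7 ⇒ 10;  out=∅∪out(10)=∅
  fail(9) 'bbcc': from fail(8)=0 chase 'c': 0 ⇒ 0;  out={1}∪out(0)={1}
  fail(11) 'bbba': from fail(10)=7 chase 'a': 7→6→0 ⇒ 1;  out={3}∪out(1)={3}
  fail(5) 'abbba': from fail(4)=10 chase 'a': 10 ⇒ 11;  out={0}∪out(11)={0,3}

Run:
i=0 'b': node 0→6
i=1 'c': node 6→0 (via fail)
i=2 'c': node 0→0
i=3 'b': node 0→6
i=4 'c': node 6→0 (via fail)
i=5 'b': node 0→6
i=6 'b': node 6→7
i=7 'c': node 7→8
i=8 'c': node 8→9  ** P1@[5:8]
i=9 'b': node 9→6 (via fail)
i=10 'b': node 6→7
i=11 'c': node 7→8
i=12 'c': node 8→9  ** P1@[9:12]
i=13 'a': node 9→1 (via fail)
i=14 'b': node 1→2  ** P2@[13:14]
i=15 'b': node 2→3
i=16 'c': node 3→8 (via fail)
i=17 'c': node 8→9  ** P1@[14:17]
i=18 'a': node 9→1 (via fail)
i=19 'b': node 1→2  ** P2@[18:19]
i=20 'b': node 2→3
i=21 'b': node 3→4
i=22 'b': node 4→10 (via fail)
i=23 'b': node 10→10 (via fail)
i=24 'a': node 10→11  ** P3@[21:24]
i=25 'a': node 11→1 (via fail)
i=26 'b': node 1→2  ** P2@[25:26]
i=27 'b': node 2→3
i=28 'b': node 3→4
i=29 'b': node 4→10 (via fail)
i=30 'b': node 10→10 (via fail)
i=31 'a': node 10→11  ** P3@[28:31]
i=32 'a': node 11→1 (via fail)
i=33 'a': node 1→1 (via fail)
i=34 'b': node 1→2  ** P2@[33:34]
i=35 'b': node 2→3
i=36 'b': node 3→4
i=37 'a': node 4→5  ** P0@[33:37],P3@[34:37]
i=38 'a': node 5→1 (via fail)
i=39 'a': node 1→1 (via fail)
i=40 'b': node 1→2  ** P2@[39:40]
i=41 'b': node 2→3
i=42 'c': node 3→8 (via fail)
i=43 'c': node 8→9  ** P1@[40:43]
i=44 'a': node 9→1 (via fail)
i=45 'a': node 1→1 (via fail)
i=46 'c': node 1→0 (via fail)
i=47 'b': node 0→6
i=48 'c': node 6→0 (via fail)
i=49 'b': node 0→6
i=50 'c': node 6→0 (via fail)
i=51 'a': node 0→1
i=52 'a': node 1→1 (via fail)
i=53 'a': node 1→1 (via fail)

All matches (sorted): [[8,1],[12,1],[14,2],[17,1],[19,2],[24,3],[26,2],[31,3],[34,2],[37,0],[37,3],[40,2],[43,1]]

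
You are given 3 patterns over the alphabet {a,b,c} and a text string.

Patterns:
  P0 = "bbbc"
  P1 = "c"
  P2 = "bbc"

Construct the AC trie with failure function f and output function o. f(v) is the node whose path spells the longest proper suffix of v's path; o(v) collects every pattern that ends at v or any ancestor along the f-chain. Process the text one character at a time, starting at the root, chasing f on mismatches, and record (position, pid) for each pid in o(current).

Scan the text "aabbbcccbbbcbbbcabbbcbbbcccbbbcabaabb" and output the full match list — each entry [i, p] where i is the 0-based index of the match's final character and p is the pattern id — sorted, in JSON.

Construct AC machine:
Trie (insert patterns):
  0='ε' goto b→1 c→5
  1='b' goto b→2
  2='bb' goto b→3 c→6
  3='bbb' goto c→4
  4='bbbc' goto ·  ←P0
  5='c' goto ·  ←P1
  6='bbc' goto ·  ←P2

Failure links (BFS by depth):
  fail(1) 'b': from fail(0)=0 chase 'b': 0 ⇒ 0;  out=∅∪out(0)=∅
  fail(5) 'c': from fail(0)=0 chase 'c': 0 ⇒ 0;  out={1}∪out(0)={1}
  fail(2) 'bb': from fail(1)=0 chase 'b': 0 ⇒ 1;  out=∅∪out(1)=∅
  fail(3) 'bbb': from fail(2)=1 chase 'b': 1 ⇒ 2;  out=∅∪out(2)=∅
  fail(6) 'bbc': from fail(2)=1 chase 'c': 1→0 ⇒ 5;  out={2}∪out(5)={1,2}
  fail(4) 'bbbc': from fail(3)=2 chase 'c': 2 ⇒ 6;  out={0}∪out(6)={0,1,2}

Run:
[0] read 'a'  n0⇒n0
[1] read 'a'  n0⇒n0
[2] read 'b'  n0⇒n1
[3] read 'b'  n1⇒n2
[4] read 'b'  n2⇒n3
[5] read 'c'  n3⇒n4  emit P0@[2:5],P1@[5:5],P2@[3:5]
[6] read 'c'  n4⇒n5 (fail-walked)  emit P1@[6:6]
[7] read 'c'  n5⇒n5 (fail-walked)  emit P1@[7:7]
[8] read 'b'  n5⇒n1 (fail-walked)
[9] read 'b'  n1⇒n2
[10] read 'b'  n2⇒n3
[11] read 'c'  n3⇒n4  emit P0@[8:11],P1@[11:11],P2@[9:11]
[12] read 'b'  n4⇒n1 (fail-walked)
[13] read 'b'  n1⇒n2
[14] read 'b'  n2⇒n3
[15] read 'c'  n3⇒n4  emit P0@[12:15],P1@[15:15],P2@[13:15]
[16] read 'a'  n4⇒n0 (fail-walked)
[17] read 'b'  n0⇒n1
[18] read 'b'  n1⇒n2
[19] read 'b'  n2⇒n3
[20] read 'c'  n3⇒n4  emit P0@[17:20],P1@[20:20],P2@[18:20]
[21] read 'b'  n4⇒n1 (fail-walked)
[22] read 'b'  n1⇒n2
[23] read 'b'  n2⇒n3
[24] read 'c'  n3⇒n4  emit P0@[21:24],P1@[24:24],P2@[22:24]
[25] read 'c'  n4⇒n5 (fail-walked)  emit P1@[25:25]
[26] read 'c'  n5⇒n5 (fail-walked)  emit P1@[26:26]
[27] read 'b'  n5⇒n1 (fail-walked)
[28] read 'b'  n1⇒n2
[29] read 'b'  n2⇒n3
[30] read 'c'  n3⇒n4  emit P0@[27:30],P1@[30:30],P2@[28:30]
[31] read 'a'  n4⇒n0 (fail-walked)
[32] read 'b'  n0⇒n1
[33] read 'a'  n1⇒n0 (fail-walked)
[34] read 'a'  n0⇒n0
[35] read 'b'  n0⇒n1
[36] read 'b'  n1⇒n2

Result: [[5,0],[5,1],[5,2],[6,1],[7,1],[11,0],[11,1],[11,2],[15,0],[15,1],[15,2],[20,0],[20,1],[20,2],[24,0],[24,1],[24,2],[25,1],[26,1],[30,0],[30,1],[30,2]]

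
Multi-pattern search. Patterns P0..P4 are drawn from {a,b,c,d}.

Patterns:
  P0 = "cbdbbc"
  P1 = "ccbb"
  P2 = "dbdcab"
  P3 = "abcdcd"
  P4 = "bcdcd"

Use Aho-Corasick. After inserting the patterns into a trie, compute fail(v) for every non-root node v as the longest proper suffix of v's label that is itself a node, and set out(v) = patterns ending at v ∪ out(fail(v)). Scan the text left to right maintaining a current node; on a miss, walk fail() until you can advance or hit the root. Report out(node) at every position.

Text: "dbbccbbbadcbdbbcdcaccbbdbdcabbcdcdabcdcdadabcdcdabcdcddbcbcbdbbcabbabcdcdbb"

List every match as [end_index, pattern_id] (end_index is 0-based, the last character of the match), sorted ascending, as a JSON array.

Construct AC machine:
Trie (insert patterns):
  n0 'ε': a→16 b→22 c→1 d→10
  n1 'c': b→2 c→7
  n2 'cb': d→3
  n3 'cbd': b→4
  n4 'cbdb': b→5
  n5 'cbdbb': c→6
  n6 'cbdbbc': ·  [P0 ends]
  n7 'cc': b→8
  n8 'ccb': b→9
  n9 'ccbb': ·  [P1 ends]
  n10 'd': b→11
  n11 'db': d→12
  n12 'dbd': c→13
  n13 'dbdc': a→14
  n14 'dbdca': b→15
  n15 'dbdcab': ·  [P2 ends]
  n16 'a': b→17
  n17 'ab': c→18
  n18 'abc': d→19
  n19 'abcd': c→20
  n20 'abcdc': d→21
  n21 'abcdcd': ·  [P3 ends]
  n22 'b': c→23
  n23 'bc': d→24
  n24 'bcd': c→25
  n25 'bcdc': d→26
  n26 'bcdcd': ·  [P4 ends]

BFS fail/out derivation:
  fail(1) 'c': from fail(0)=0 chase 'c': 0 ⇒ 0;  out=∅∪out(0)=∅
  fail(10) 'd': from fail(0)=0 chase 'd': 0 ⇒ 0;  out=∅∪out(0)=∅
  fail(16) 'a': from fail(0)=0 chase 'a': 0 ⇒ 0;  out=∅∪out(0)=∅
  fail(22) 'b': from fail(0)=0 chase 'b': 0 ⇒ 0;  out=∅∪out(0)=∅
  fail(2) 'cb': from fail(1)=0 chase 'b': 0 ⇒ 22;  out=∅∪out(22)=∅
  fail(7) 'cc': from fail(1)=0 chase 'c': 0 ⇒ 1;  out=∅∪out(1)=∅
  fail(11) 'db': from fail(10)=0 chase 'b': 0 ⇒ 22;  out=∅∪out(22)=∅
  fail(17) 'ab': from fail(16)=0 chase 'b': 0 ⇒ 22;  out=∅∪out(22)=∅
  fail(23) 'bc': from fail(22)=0 chase 'c': 0 ⇒ 1;  out=∅∪out(1)=∅
  fail(3) 'cbd': from fail(2)=22 chase 'd': 22→0 ⇒ 10;  out=∅∪out(10)=∅
  fail(8) 'ccb': from fail(7)=1 chase 'b': 1 ⇒ 2;  out=∅∪out(2)=∅
  fail(12) 'dbd': from fail(11)=22 chase 'd': 22→0 ⇒ 10;  out=∅∪out(10)=∅
  fail(18) 'abc': from fail(17)=22 chase 'c': 22 ⇒ 23;  out=∅∪out(23)=∅
  fail(24) 'bcd': from fail(23)=1 chase 'd': 1→0 ⇒ 10;  out=∅∪out(10)=∅
  fail(4) 'cbdb': from fail(3)=10 chase 'b': 10 ⇒ 11;  out=∅∪out(11)=∅
  fail(9) 'ccbb': from fail(8)=2 chase 'b': 2→22→0 ⇒ 22;  out={1}∪out(22)={1}
  fail(13) 'dbdc': from fail(12)=10 chase 'c': 10→0 ⇒ 1;  out=∅∪out(1)=∅
  fail(19) 'abcd': from fail(18)=23 chase 'd': 23 ⇒ 24;  out=∅∪out(24)=∅
  fail(25) 'bcdc': from fail(24)=10 chase 'c': 10→0 ⇒ 1;  out=∅∪out(1)=∅
  fail(5) 'cbdbb': from fail(4)=11 chase 'b': 11→22→0 ⇒ 22;  out=∅∪out(22)=∅
  fail(14) 'dbdca': from fail(13)=1 chase 'a': 1→0 ⇒ 16;  out=∅∪out(16)=∅
  fail(20) 'abcdc': from fail(19)=24 chase 'c': 24 ⇒ 25;  out=∅∪out(25)=∅
  fail(26) 'bcdcd': from fail(25)=1 chase 'd': 1→0 ⇒ 10;  out={4}∪out(10)={4}
  fail(6) 'cbdbbc': from fail(5)=22 chase 'c': 22 ⇒ 23;  out={0}∪out(23)={0}
  fail(15) 'dbdcab': from fail(14)=16 chase 'b': 16 ⇒ 17;  out={2}∪out(17)={2}
  fail(21) 'abcdcd': from fail(20)=25 chase 'd': 25 ⇒ 26;  out={3}∪out(26)={3,4}

Text stream:
pos 0 'd': at 10
pos 1 'b': at 11
pos 2 'b': at 22 ·f
pos 3 'c': at 23
pos 4 'c': at 7 ·f
pos 5 'b': at 8
pos 6 'b': at 9  → match P1@[3:6]
pos 7 'b': at 22 ·f
pos 8 'a': at 16 ·f
pos 9 'd': at 10 ·f
pos 10 'c': at 1 ·f
pos 11 'b': at 2
pos 12 'd': at 3
pos 13 'b': at 4
pos 14 'b': at 5
pos 15 'c': at 6  → match P0@[10:15]
pos 16 'd': at 24 ·f
pos 17 'c': at 25
pos 18 'a': at 16 ·f
pos 19 'c': at 1 ·f
pos 20 'c': at 7
pos 21 'b': at 8
pos 22 'b': at 9  → match P1@[19:22]
pos 23 'd': at 10 ·f
pos 24 'b': at 11
pos 25 'd': at 12
pos 26 'c': at 13
pos 27 'a': at 14
pos 28 'b': at 15  → match P2@[23:28]
pos 29 'b': at 22 ·f
pos 30 'c': at 23
pos 31 'd': at 24
pos 32 'c': at 25
pos 33 'd': at 26  → match P4@[29:33]
pos 34 'a': at 16 ·f
pos 35 'b': at 17
pos 36 'c': at 18
pos 37 'd': at 19
pos 38 'c': at 20
pos 39 'd': at 21  → match P3@[34:39],P4@[35:39]
pos 40 'a': at 16 ·f
pos 41 'd': at 10 ·f
pos 42 'a': at 16 ·f
pos 43 'b': at 17
pos 44 'c': at 18
pos 45 'd': at 19
pos 46 'c': at 20
pos 47 'd': at 21  → match P3@[42:47],P4@[43:47]
pos 48 'a': at 16 ·f
pos 49 'b': at 17
pos 50 'c': at 18
pos 51 'd': at 19
pos 52 'c': at 20
pos 53 'd': at 21  → match P3@[48:53],P4@[49:53]
pos 54 'd': at 10 ·f
pos 55 'b': at 11
pos 56 'c': at 23 ·f
pos 57 'b': at 2 ·f
pos 58 'c': at 23 ·f
pos 59 'b': at 2 ·f
pos 60 'd': at 3
pos 61 'b': at 4
pos 62 'b': at 5
pos 63 'c': at 6  → match P0@[58:63]
pos 64 'a': at 16 ·f
pos 65 'b': at 17
pos 66 'b': at 22 ·f
pos 67 'a': at 16 ·f
pos 68 'b': at 17
pos 69 'c': at 18
pos 70 'd': at 19
pos 71 'c': at 20
pos 72 'd': at 21  → match P3@[67:72],P4@[68:72]
pos 73 'b': at 11 ·f
pos 74 'b': at 22 ·f

Matches: [[6,1],[15,0],[22,1],[28,2],[33,4],[39,3],[39,4],[47,3],[47,4],[53,3],[53,4],[63,0],[72,3],[72,4]]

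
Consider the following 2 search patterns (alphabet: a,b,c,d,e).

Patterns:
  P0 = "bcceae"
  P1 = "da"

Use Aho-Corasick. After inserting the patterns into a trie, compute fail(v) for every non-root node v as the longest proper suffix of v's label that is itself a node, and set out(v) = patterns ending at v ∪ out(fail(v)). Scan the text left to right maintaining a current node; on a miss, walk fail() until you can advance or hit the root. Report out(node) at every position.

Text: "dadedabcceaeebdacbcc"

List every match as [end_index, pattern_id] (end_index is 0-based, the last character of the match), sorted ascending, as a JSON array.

Build:
Trie (insert patterns):
  0='ε' goto b→1 d→7
  1='b' goto c→2
  2='bc' goto c→3
  3='bcc' goto e→4
  4='bcce' goto a→5
  5='bccea' goto e→6
  6='bcceae' goto ·  ←P0
  7='d' goto a→8
  8='da' goto ·  ←P1

BFS fail/out derivation:
  fail(1) 'b': from fail(0)=0 chase 'b': 0 ⇒ 0;  out=∅∪out(0)=∅
  fail(7) 'd': from fail(0)=0 chase 'd': 0 ⇒ 0;  out=∅∪out(0)=∅
  fail(2) 'bc': from fail(1)=0 chase 'c': 0 ⇒ 0;  out=∅∪out(0)=∅
  fail(8) 'da': from fail(7)=0 chase 'a': 0 ⇒ 0;  out={1}∪out(0)={1}
  fail(3) 'bcc': from fail(2)=0 chase 'c': 0 ⇒ 0;  out=∅∪out(0)=∅
  fail(4) 'bcce': from fail(3)=0 chase 'e': 0 ⇒ 0;  out=∅∪out(0)=∅
  fail(5) 'bccea': from fail(4)=0 chase 'a': 0 ⇒ 0;  out=∅∪out(0)=∅
  fail(6) 'bcceae': from fail(5)=0 chase 'e': 0 ⇒ 0;  out={0}∪out(0)={0}

Run:
pos 0 'd': at 7
pos 1 'a': at 8  → match P1@[0:1]
pos 2 'd': at 7 (fail-walked)
pos 3 'e': at 0 (fail-walked)
pos 4 'd': at 7
pos 5 'a': at 8  → match P1@[4:5]
pos 6 'b': at 1 (fail-walked)
pos 7 'c': at 2
pos 8 'c': at 3
pos 9 'e': at 4
pos 10 'a': at 5
pos 11 'e': at 6  → match P0@[6:11]
pos 12 'e': at 0 (fail-walked)
pos 13 'b': at 1
pos 14 'd': at 7 (fail-walked)
pos 15 'a': at 8  → match P1@[14:15]
pos 16 'c': at 0 (fail-walked)
pos 17 'b': at 1
pos 18 'c': at 2
pos 19 'c': at 3

Result: [[1,1],[5,1],[11,0],[15,1]]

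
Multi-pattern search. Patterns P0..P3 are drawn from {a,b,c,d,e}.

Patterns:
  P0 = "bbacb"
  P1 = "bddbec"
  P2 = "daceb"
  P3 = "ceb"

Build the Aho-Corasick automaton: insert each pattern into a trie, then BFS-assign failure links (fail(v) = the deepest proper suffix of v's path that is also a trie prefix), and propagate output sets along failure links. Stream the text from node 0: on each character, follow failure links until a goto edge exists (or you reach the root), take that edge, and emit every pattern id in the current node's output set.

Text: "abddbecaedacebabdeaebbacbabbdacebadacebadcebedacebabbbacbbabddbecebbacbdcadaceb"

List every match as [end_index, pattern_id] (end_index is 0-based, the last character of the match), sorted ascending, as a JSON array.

Construct AC machine:
Trie nodes:
  0='ε' goto b→1 c→16 d→11
  1='b' goto b→2 d→6
  2='bb' goto a→3
  3='bba' goto c→4
  4='bbac' goto b→5
  5='bbacb' goto ·  ←P0
  6='bd' goto d→7
  7='bdd' goto b→8
  8='bddb' goto e→9
  9='bddbe' goto c→10
  10='bddbec' goto ·  ←P1
  11='d' goto a→12
  12='da' goto c→13
  13='dac' goto e→14
  14='dace' goto b→15
  15='daceb' goto ·  ←P2
  16='c' goto e→17
  17='ce' goto b→18
  18='ceb' goto ·  ←P3

Failure links (BFS by depth):
  fail(1) 'b': from fail(0)=0 chase 'b': 0 ⇒ 0;  out=∅∪out(0)=∅
  fail(11) 'd': from fail(0)=0 chase 'd': 0 ⇒ 0;  out=∅∪out(0)=∅
  fail(16) 'c': from fail(0)=0 chase 'c': 0 ⇒ 0;  out=∅∪out(0)=∅
  fail(2) 'bb': from fail(1)=0 chase 'b': 0 ⇒ 1;  out=∅∪out(1)=∅
  fail(6) 'bd': from fail(1)=0 chase 'd': 0 ⇒ 11;  out=∅∪out(11)=∅
  fail(12) 'da': from fail(11)=0 chase 'a': 0 ⇒ 0;  out=∅∪out(0)=∅
  fail(17) 'ce': from fail(16)=0 chase 'e': 0 ⇒ 0;  out=∅∪out(0)=∅
  fail(3) 'bba': from fail(2)=1 chase 'a': 1→0 ⇒ 0;  out=∅∪out(0)=∅
  fail(7) 'bdd': from fail(6)=11 chase 'd': 11→0 ⇒ 11;  out=∅∪out(11)=∅
  fail(13) 'dac': from fail(12)=0 chase 'c': 0 ⇒ 16;  out=∅∪out(16)=∅
  fail(18) 'ceb': from fail(17)=0 chase 'b': 0 ⇒ 1;  out={3}∪out(1)={3}
  fail(4) 'bbac': from fail(3)=0 chase 'c': 0 ⇒ 16;  out=∅∪out(16)=∅
  fail(8) 'bddb': from fail(7)=11 chase 'b': 11→0 ⇒ 1;  out=∅∪out(1)=∅
  fail(14) 'dace': from fail(13)=16 chase 'e': 16 ⇒ 17;  out=∅∪out(17)=∅
  fail(5) 'bbacb': from fail(4)=16 chase 'b': 16→0 ⇒ 1;  out={0}∪out(1)={0}
  fail(9) 'bddbe': from fail(8)=1 chase 'e': 1→0 ⇒ 0;  out=∅∪out(0)=∅
  fail(15) 'daceb': from fail(14)=17 chase 'b': 17 ⇒ 18;  out={2}∪out(18)={2,3}
  fail(10) 'bddbec': from fail(9)=0 chase 'c': 0 ⇒ 16;  out={1}∪out(16)={1}

Scan:
i=0 'a': node 0→0
i=1 'b': node 0→1
i=2 'd': node 1→6
i=3 'd': node 6→7
i=4 'b': node 7→8
i=5 'e': node 8→9
i=6 'c': node 9→10  ** P1@[1:6]
i=7 'a': node 10→0 (fail-walked)
i=8 'e': node 0→0
i=9 'd': node 0→11
i=10 'a': node 11→12
i=11 'c': node 12→13
i=12 'e': node 13→14
i=13 'b': node 14→15  ** P2@[9:13],P3@[11:13]
i=14 'a': node 15→0 (fail-walked)
i=15 'b': node 0→1
i=16 'd': node 1→6
i=17 'e': node 6→0 (fail-walked)
i=18 'a': node 0→0
i=19 'e': node 0→0
i=20 'b': node 0→1
i=21 'b': node 1→2
i=22 'a': node 2→3
i=23 'c': node 3→4
i=24 'b': node 4→5  ** P0@[20:24]
i=25 'a': node 5→0 (fail-walked)
i=26 'b': node 0→1
i=27 'b': node 1→2
i=28 'd': node 2→6 (fail-walked)
i=29 'a': node 6→12 (fail-walked)
i=30 'c': node 12→13
i=31 'e': node 13→14
i=32 'b': node 14→15  ** P2@[28:32],P3@[30:32]
i=33 'a': node 15→0 (fail-walked)
i=34 'd': node 0→11
i=35 'a': node 11→12
i=36 'c': node 12→13
i=37 'e': node 13→14
i=38 'b': node 14→15  ** P2@[34:38],P3@[36:38]
i=39 'a': node 15→0 (fail-walked)
i=40 'd': node 0→11
i=41 'c': node 11→16 (fail-walked)
i=42 'e': node 16→17
i=43 'b': node 17→18  ** P3@[41:43]
i=44 'e': node 18→0 (fail-walked)
i=45 'd': node 0→11
i=46 'a': node 11→12
i=47 'c': node 12→13
i=48 'e': node 13→14
i=49 'b': node 14→15  ** P2@[45:49],P3@[47:49]
i=50 'a': node 15→0 (fail-walked)
i=51 'b': node 0→1
i=52 'b': node 1→2
i=53 'b': node 2→2 (fail-walked)
i=54 'a': node 2→3
i=55 'c': node 3→4
i=56 'b': node 4→5  ** P0@[52:56]
i=57 'b': node 5→2 (fail-walked)
i=58 'a': node 2→3
i=59 'b': node 3→1 (fail-walked)
i=60 'd': node 1→6
i=61 'd': node 6→7
i=62 'b': node 7→8
i=63 'e': node 8→9
i=64 'c': node 9→10  ** P1@[59:64]
i=65 'e': node 10→17 (fail-walked)
i=66 'b': node 17→18  ** P3@[64:66]
i=67 'b': node 18→2 (fail-walked)
i=68 'a': node 2→3
i=69 'c': node 3→4
i=70 'b': node 4→5  ** P0@[66:70]
i=71 'd': node 5→6 (fail-walked)
i=72 'c': node 6→16 (fail-walked)
i=73 'a': node 16→0 (fail-walked)
i=74 'd': node 0→11
i=75 'a': node 11→12
i=76 'c': node 12→13
i=77 'e': node 13→14
i=78 'b': node 14→15  ** P2@[74:78],P3@[76:78]

Result: [[6,1],[13,2],[13,3],[24,0],[32,2],[32,3],[38,2],[38,3],[43,3],[49,2],[49,3],[56,0],[64,1],[66,3],[70,0],[78,2],[78,3]]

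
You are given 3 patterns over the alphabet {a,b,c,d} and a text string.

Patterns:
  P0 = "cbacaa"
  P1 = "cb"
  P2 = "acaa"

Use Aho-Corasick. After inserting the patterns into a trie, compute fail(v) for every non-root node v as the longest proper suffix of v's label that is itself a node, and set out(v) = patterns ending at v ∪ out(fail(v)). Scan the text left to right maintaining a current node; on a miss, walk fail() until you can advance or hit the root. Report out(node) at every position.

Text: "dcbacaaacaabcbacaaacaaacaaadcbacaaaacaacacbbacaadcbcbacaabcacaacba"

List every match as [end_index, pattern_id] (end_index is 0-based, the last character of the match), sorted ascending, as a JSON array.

Construct AC machine:
Trie nodes:
  n0 'ε': a→7 c→1
  n1 'c': b→2
  n2 'cb': a→3  ←P1
  n3 'cba': c→4
  n4 'cbac': a→5
  n5 'cbaca': a→6
  n6 'cbacaa': ·  ←P0
  n7 'a': c→8
  n8 'ac': a→9
  n9 'aca': a→10
  n10 'acaa': ·  ←P2

BFS fail/out derivation:
  fail(1) 'c': from fail(0)=0 chase 'c': 0 ⇒ 0;  out=∅∪out(0)=∅
  fail(7) 'a': from fail(0)=0 chase 'a': 0 ⇒ 0;  out=∅∪out(0)=∅
  fail(2) 'cb': from fail(1)=0 chase 'b': 0 ⇒ 0;  out={1}∪out(0)={1}
  fail(8) 'ac': from fail(7)=0 chase 'c': 0 ⇒ 1;  out=∅∪out(1)=∅
  fail(3) 'cba': from fail(2)=0 chase 'a': 0 ⇒ 7;  out=∅∪out(7)=∅
  fail(9) 'aca': from fail(8)=1 chase 'a': 1→0 ⇒ 7;  out=∅∪out(7)=∅
  fail(4) 'cbac': from fail(3)=7 chase 'c': 7 ⇒ 8;  out=∅∪out(8)=∅
  fail(10) 'acaa': from fail(9)=7 chase 'a': 7→0 ⇒ 7;  out={2}∪out(7)={2}
  fail(5) 'cbaca': from fail(4)=8 chase 'a': 8 ⇒ 9;  out=∅∪out(9)=∅
  fail(6) 'cbacaa': from fail(5)=9 chase 'a': 9 ⇒ 10;  out={0}∪out(10)={0,2}

Run:
[0] read 'd'  n0⇒n0
[1] read 'c'  n0⇒n1
[2] read 'b'  n1⇒n2  ** P1@[1:2]
[3] read 'a'  n2⇒n3
[4] read 'c'  n3⇒n4
[5] read 'a'  n4⇒n5
[6] read 'a'  n5⇒n6  ** P0@[1:6],P2@[3:6]
[7] read 'a'  n6⇒n7 (via fail)
[8] read 'c'  n7⇒n8
[9] read 'a'  n8⇒n9
[10] read 'a'  n9⇒n10  ** P2@[7:10]
[11] read 'b'  n10⇒n0 (via fail)
[12] read 'c'  n0⇒n1
[13] read 'b'  n1⇒n2  ** P1@[12:13]
[14] read 'a'  n2⇒n3
[15] read 'c'  n3⇒n4
[16] read 'a'  n4⇒n5
[17] read 'a'  n5⇒n6  ** P0@[12:17],P2@[14:17]
[18] read 'a'  n6⇒n7 (via fail)
[19] read 'c'  n7⇒n8
[20] read 'a'  n8⇒n9
[21] read 'a'  n9⇒n10  ** P2@[18:21]
[22] read 'a'  n10⇒n7 (via fail)
[23] read 'c'  n7⇒n8
[24] read 'a'  n8⇒n9
[25] read 'a'  n9⇒n10  ** P2@[22:25]
[26] read 'a'  n10⇒n7 (via fail)
[27] read 'd'  n7⇒n0 (via fail)
[28] read 'c'  n0⇒n1
[29] read 'b'  n1⇒n2  ** P1@[28:29]
[30] read 'a'  n2⇒n3
[31] read 'c'  n3⇒n4
[32] read 'a'  n4⇒n5
[33] read 'a'  n5⇒n6  ** P0@[28:33],P2@[30:33]
[34] read 'a'  n6⇒n7 (via fail)
[35] read 'a'  n7⇒n7 (via fail)
[36] read 'c'  n7⇒n8
[37] read 'a'  n8⇒n9
[38] read 'a'  n9⇒n10  ** P2@[35:38]
[39] read 'c'  n10⇒n8 (via fail)
[40] read 'a'  n8⇒n9
[41] read 'c'  n9⇒n8 (via fail)
[42] read 'b'  n8⇒n2 (via fail)  ** P1@[41:42]
[43] read 'b'  n2⇒n0 (via fail)
[44] read 'a'  n0⇒n7
[45] read 'c'  n7⇒n8
[46] read 'a'  n8⇒n9
[47] read 'a'  n9⇒n10  ** P2@[44:47]
[48] read 'd'  n10⇒n0 (via fail)
[49] read 'c'  n0⇒n1
[50] read 'b'  n1⇒n2  ** P1@[49:50]
[51] read 'c'  n2⇒n1 (via fail)
[52] read 'b'  n1⇒n2  ** P1@[51:52]
[53] read 'a'  n2⇒n3
[54] read 'c'  n3⇒n4
[55] read 'a'  n4⇒n5
[56] read 'a'  n5⇒n6  ** P0@[51:56],P2@[53:56]
[57] read 'b'  n6⇒n0 (via fail)
[58] read 'c'  n0⇒n1
[59] read 'a'  n1⇒n7 (via fail)
[60] read 'c'  n7⇒n8
[61] read 'a'  n8⇒n9
[62] read 'a'  n9⇒n10  ** P2@[59:62]
[63] read 'c'  n10⇒n8 (via fail)
[64] read 'b'  n8⇒n2 (via fail)  ** P1@[63:64]
[65] read 'a'  n2⇒n3

Result: [[2,1],[6,0],[6,2],[10,2],[13,1],[17,0],[17,2],[21,2],[25,2],[29,1],[33,0],[33,2],[38,2],[42,1],[47,2],[50,1],[52,1],[56,0],[56,2],[62,2],[64,1]]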